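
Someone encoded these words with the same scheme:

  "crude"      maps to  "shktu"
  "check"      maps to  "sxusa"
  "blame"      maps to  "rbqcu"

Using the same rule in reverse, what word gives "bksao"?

lucky

Every letter moves 16 places later in the alphabet, wrapping around z→a.
Decoding bksao: b−16=l, k−16=u, s−16=c, a−16=k, o−16=y.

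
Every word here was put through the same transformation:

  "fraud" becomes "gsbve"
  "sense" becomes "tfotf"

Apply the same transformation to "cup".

dvq

Compare letters: f→g is +1, r→s is +1, a→b is +1 — a constant shift. This is a Caesar cipher with shift 1.
On cup: c+1=d, u+1=v, p+1=q.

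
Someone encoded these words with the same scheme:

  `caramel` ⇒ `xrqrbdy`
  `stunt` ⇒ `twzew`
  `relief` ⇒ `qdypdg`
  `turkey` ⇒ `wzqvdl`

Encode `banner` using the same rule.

Treating letters as 0–25, the rule is x ↦ 3x + 17 (mod 26).
Applying it to banner: b(1)→3·1+17≡20=u; a(0)→3·0+17≡17=r; n(13)→3·13+17≡4=e; n(13)→3·13+17≡4=e; e(4)→3·4+17≡3=d; r(17)→3·17+17≡16=q (all mod 26).

ureedq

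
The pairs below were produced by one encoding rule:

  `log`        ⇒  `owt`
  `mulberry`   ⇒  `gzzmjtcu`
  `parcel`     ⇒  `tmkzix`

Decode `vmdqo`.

The word is reversed, then every letter is shifted forward by 8.
Reversing it on vmdqo: shift back: v−8=n, m−8=e, d−8=v, q−8=i, o−8=g → nevig; then reverse → given.

given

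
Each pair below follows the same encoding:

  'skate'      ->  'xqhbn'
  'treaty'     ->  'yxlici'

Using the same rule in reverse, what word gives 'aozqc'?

In skate: s→x is +5, k→q is +6, a→h is +7, t→b is +8 — the shift increases by 1 each position. Each letter shifts forward by (position + 5), i.e. 5, 6, 7, … — the shift grows by one for each successive letter.
Reversing it on aozqc: a−5=v, o−6=i, z−7=s, q−8=i, c−9=t.

visit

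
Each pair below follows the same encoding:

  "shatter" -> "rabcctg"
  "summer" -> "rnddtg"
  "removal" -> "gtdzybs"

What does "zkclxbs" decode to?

Treating letters as 0–25, the rule is x ↦ 11x + 1 (mod 26).
Decoding zkclxbs: z(25)→19·(25−1)≡14=o; k(10)→19·(10−1)≡15=p; c(2)→19·(2−1)≡19=t; l(11)→19·(11−1)≡8=i; x(23)→19·(23−1)≡2=c; b(1)→19·(1−1)≡0=a; s(18)→19·(18−1)≡11=l (all mod 26).

optical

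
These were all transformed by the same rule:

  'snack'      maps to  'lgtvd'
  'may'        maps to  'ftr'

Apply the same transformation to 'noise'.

It's a constant shift of +19 (ROT19).
On noise: n+19=g, o+19=h, i+19=b, s+19=l, e+19=x.

ghblx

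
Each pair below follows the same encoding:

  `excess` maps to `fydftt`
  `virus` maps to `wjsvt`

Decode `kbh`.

Compare letters: e→f is +1, x→y is +1, c→d is +1 — a constant shift. Every letter moves 1 place later in the alphabet, wrapping around z→a.
Decoding kbh: k−1=j, b−1=a, h−1=g.

jag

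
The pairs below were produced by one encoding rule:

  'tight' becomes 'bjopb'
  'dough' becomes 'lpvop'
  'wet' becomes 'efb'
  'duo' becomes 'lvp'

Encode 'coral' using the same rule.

kpzbt

The shift depends on letter class: consonant t→b is +8, but vowel i→j is +1. Vowels shift forward by 1 and consonants shift forward by 8.
Applying it to coral: c(cons)+8=k, o(vowel)+1=p, r(cons)+8=z, a(vowel)+1=b, l(cons)+8=t.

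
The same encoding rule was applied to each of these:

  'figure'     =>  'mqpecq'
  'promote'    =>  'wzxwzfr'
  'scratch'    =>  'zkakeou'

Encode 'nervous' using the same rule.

In figure: f→m is +7, i→q is +8, g→p is +9, u→e is +10 — the shift increases by 1 each position. Letter i (0-indexed) is shifted by i+7, so successive shifts are 7, 8, 9, ….
For nervous: n+7=u, e+8=m, r+9=a, v+10=f, o+11=z, u+12=g, s+13=f.

umafzgf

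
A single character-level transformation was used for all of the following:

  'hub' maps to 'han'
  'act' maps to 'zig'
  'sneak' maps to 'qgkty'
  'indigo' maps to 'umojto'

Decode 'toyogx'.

The output letters match the input read backwards, each shifted +6: hub reversed is buh. The word is reversed, then every letter is shifted forward by 6.
Reversing it on toyogx: shift back: t−6=n, o−6=i, y−6=s, o−6=i, g−6=a, x−6=r → nisiar; then reverse → raisin.

raisin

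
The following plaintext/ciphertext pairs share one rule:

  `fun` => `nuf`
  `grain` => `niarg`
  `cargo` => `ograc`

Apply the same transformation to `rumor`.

The output letters match the input read backwards: fun reversed is nuf. The word is simply reversed.
For rumor: reverse → romur.

romur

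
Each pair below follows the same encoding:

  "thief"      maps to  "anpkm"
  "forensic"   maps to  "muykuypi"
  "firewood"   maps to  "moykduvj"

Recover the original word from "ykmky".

Shifts by position in thief: pos 0: t→a (+7), pos 1: h→n (+6), pos 2: i→p (+7), pos 3: e→k (+6) — repeating every 2. A repeating key of period 2 is used — shifts +7, +6 over and over.
Decoding ykmky: y−7=r, k−6=e, m−7=f, k−6=e, y−7=r.

refer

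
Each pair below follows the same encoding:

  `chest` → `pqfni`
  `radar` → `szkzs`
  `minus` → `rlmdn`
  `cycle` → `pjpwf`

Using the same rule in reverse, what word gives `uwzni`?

Treating letters as 0–25, the rule is x ↦ 21x + 25 (mod 26).
Undoing it on uwzni: u(20)→5·(20−25)≡1=b; w(22)→5·(22−25)≡11=l; z(25)→5·(25−25)≡0=a; n(13)→5·(13−25)≡18=s; i(8)→5·(8−25)≡19=t (all mod 26).

blast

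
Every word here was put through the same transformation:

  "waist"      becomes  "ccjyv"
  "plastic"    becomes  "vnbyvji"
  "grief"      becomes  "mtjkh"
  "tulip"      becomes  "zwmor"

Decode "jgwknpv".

It's a Vigenère-style cipher with numeric key [6,2,1]: position i shifts by key[i mod 3].
Reversing it on jgwknpv: j−6=d, g−2=e, w−1=v, k−6=e, n−2=l, p−1=o, v−6=p.

develop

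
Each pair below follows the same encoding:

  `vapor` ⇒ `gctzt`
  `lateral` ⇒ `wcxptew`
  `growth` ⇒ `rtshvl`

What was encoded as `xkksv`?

Shifts by position in vapor: pos 0: v→g (+11), pos 1: a→c (+2), pos 2: p→t (+4), pos 3: o→z (+11), pos 4: r→t (+2) — repeating every 3. The shifts repeat in a cycle of length 3: positions 0,1,… shift by +11, +2, +4, then the pattern repeats.
Decoding xkksv: x−11=m, k−2=i, k−4=g, s−11=h, v−2=t.

might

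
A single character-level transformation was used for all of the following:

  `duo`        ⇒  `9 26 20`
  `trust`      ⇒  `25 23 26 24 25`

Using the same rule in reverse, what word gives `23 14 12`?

rig

Each letter is replaced by its alphabet position (a=1..z=26) + 5.
Decoding 23 14 12: 23→(23−5)÷1=18=r, 14→(14−5)÷1=9=i, 12→(12−5)÷1=7=g.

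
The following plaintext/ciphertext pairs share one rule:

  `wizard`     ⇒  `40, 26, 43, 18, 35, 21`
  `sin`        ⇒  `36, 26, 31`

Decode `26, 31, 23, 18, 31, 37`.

w is letter #23 and maps to 40: an offset of 17. Letters become their 1-based position plus 17 (so a→18, b→19, …).
Reversing it on 26, 31, 23, 18, 31, 37: 26→(26−17)÷1=9=i, 31→(31−17)÷1=14=n, 23→(23−17)÷1=6=f, 18→(18−17)÷1=1=a, 31→(31−17)÷1=14=n, 37→(37−17)÷1=20=t.

infant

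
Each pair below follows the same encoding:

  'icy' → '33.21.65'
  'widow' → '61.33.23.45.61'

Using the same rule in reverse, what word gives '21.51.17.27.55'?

i(#9)→33 and c(#3)→21: differences scale by 2, so n = 2·pos + 15. Each letter becomes 2×(its alphabet position, a=1..z=26) + 15.
Decoding 21.51.17.27.55: 21→(21−15)÷2=3=c, 51→(51−15)÷2=18=r, 17→(17−15)÷2=1=a, 27→(27−15)÷2=6=f, 55→(55−15)÷2=20=t.

craft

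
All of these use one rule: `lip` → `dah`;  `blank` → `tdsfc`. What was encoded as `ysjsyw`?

Compare letters: l→d is +18, i→a is +18, p→h is +18 — a constant shift. It's a constant shift of +18 (ROT18).
Decoding ysjsyw: y−18=g, s−18=a, j−18=r, s−18=a, y−18=g, w−18=e.

garage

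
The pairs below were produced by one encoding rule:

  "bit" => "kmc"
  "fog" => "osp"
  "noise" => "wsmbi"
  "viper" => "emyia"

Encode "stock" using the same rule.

The shift depends on letter class: consonant b→k is +9, but vowel i→m is +4. Two shifts are in play — +4 for a/e/i/o/u, +9 for every other letter.
Applying it to stock: s(cons)+9=b, t(cons)+9=c, o(vowel)+4=s, c(cons)+9=l, k(cons)+9=t.

bcslt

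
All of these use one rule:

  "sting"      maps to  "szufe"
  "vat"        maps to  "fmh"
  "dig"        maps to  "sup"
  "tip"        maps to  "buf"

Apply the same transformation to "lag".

smx

The output letters match the input read backwards, each shifted +12: sting reversed is gnits. Two steps: reverse the string, then apply a Caesar shift of +12.
On lag: reverse → gal; then shift: g+12=s, a+12=m, l+12=x.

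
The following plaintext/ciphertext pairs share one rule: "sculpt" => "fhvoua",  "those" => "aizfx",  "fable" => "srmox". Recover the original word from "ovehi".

s(18)→f(5) and c(2)→h(7) fit y≡21x+17 (mod 26); the inverse of 21 mod 26 is 5. Treating letters as 0–25, the rule is x ↦ 21x + 17 (mod 26).
Decoding ovehi: o(14)→5·(14−17)≡11=l; v(21)→5·(21−17)≡20=u; e(4)→5·(4−17)≡13=n; h(7)→5·(7−17)≡2=c; i(8)→5·(8−17)≡7=h (all mod 26).

lunch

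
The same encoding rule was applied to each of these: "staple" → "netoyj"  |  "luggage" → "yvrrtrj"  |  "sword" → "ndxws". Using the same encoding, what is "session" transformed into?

Each letter's alphabet position (a=0..z=25) is mapped through 17·x+19 mod 26 — an affine cipher.
For session: s(18)→17·18+19≡13=n; e(4)→17·4+19≡9=j; s(18)→17·18+19≡13=n; s(18)→17·18+19≡13=n; i(8)→17·8+19≡25=z; o(14)→17·14+19≡23=x; n(13)→17·13+19≡6=g (all mod 26).

njnnzxg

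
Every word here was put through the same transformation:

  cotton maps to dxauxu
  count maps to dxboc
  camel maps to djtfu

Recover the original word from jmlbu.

ideal

A repeating key of period 3 is used — shifts +1, +9, +7 over and over.
Reversing it on jmlbu: j−1=i, m−9=d, l−7=e, b−1=a, u−9=l.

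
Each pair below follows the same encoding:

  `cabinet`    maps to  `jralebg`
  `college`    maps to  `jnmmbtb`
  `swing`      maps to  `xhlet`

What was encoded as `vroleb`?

c(2)→j(9) and a(0)→r(17) fit y≡9x+17 (mod 26); the inverse of 9 mod 26 is 3. Treating letters as 0–25, the rule is x ↦ 9x + 17 (mod 26).
Reversing it on vroleb: v(21)→3·(21−17)≡12=m; r(17)→3·(17−17)≡0=a; o(14)→3·(14−17)≡17=r; l(11)→3·(11−17)≡8=i; e(4)→3·(4−17)≡13=n; b(1)→3·(1−17)≡4=e (all mod 26).

marine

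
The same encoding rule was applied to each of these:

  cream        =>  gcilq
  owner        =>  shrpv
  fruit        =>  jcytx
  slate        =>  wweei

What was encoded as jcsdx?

Shifts by position in cream: pos 0: c→g (+4), pos 1: r→c (+11), pos 2: e→i (+4), pos 3: a→l (+11) — repeating every 2. The shifts repeat in a cycle of length 2: positions 0,1,… shift by +4, +11, then the pattern repeats.
Reversing it on jcsdx: j−4=f, c−11=r, s−4=o, d−11=s, x−4=t.

frost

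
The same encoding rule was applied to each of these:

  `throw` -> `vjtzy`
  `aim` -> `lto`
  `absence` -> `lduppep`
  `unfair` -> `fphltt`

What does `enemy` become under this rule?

Two shifts are in play — +11 for a/e/i/o/u, +2 for every other letter.
Applying it to enemy: e(vowel)+11=p, n(cons)+2=p, e(vowel)+11=p, m(cons)+2=o, y(cons)+2=a.

pppoa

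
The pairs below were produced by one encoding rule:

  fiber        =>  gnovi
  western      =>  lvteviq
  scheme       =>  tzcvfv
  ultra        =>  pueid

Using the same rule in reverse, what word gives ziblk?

f(5)→g(6) and i(8)→n(13) fit y≡11x+3 (mod 26); the inverse of 11 mod 26 is 19. Each letter's alphabet position (a=0..z=25) is mapped through 11·x+3 mod 26 — an affine cipher.
Decoding ziblk: z(25)→19·(25−3)≡2=c; i(8)→19·(8−3)≡17=r; b(1)→19·(1−3)≡14=o; l(11)→19·(11−3)≡22=w; k(10)→19·(10−3)≡3=d (all mod 26).

crowd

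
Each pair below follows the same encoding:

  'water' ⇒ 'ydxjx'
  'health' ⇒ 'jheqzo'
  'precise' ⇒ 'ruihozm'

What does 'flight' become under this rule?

Letter i (0-indexed) is shifted by i+2, so successive shifts are 2, 3, 4, ….
On flight: f+2=h, l+3=o, i+4=m, g+5=l, h+6=n, t+7=a.

homlna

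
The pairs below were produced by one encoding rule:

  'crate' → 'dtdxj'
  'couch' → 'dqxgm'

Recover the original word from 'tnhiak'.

In crate: c→d is +1, r→t is +2, a→d is +3, t→x is +4 — the shift increases by 1 each position. Each letter shifts forward by (position + 1), i.e. 1, 2, 3, … — the shift grows by one for each successive letter.
Reversing it on tnhiak: t−1=s, n−2=l, h−3=e, i−4=e, a−5=v, k−6=e.

sleeve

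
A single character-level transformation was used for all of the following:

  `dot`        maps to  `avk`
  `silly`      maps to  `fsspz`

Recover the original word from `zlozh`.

ashes

The output letters match the input read backwards, each shifted +7: dot reversed is tod. Two steps: reverse the string, then apply a Caesar shift of +7.
Undoing it on zlozh: shift back: z−7=s, l−7=e, o−7=h, z−7=s, h−7=a → sehsa; then reverse → ashes.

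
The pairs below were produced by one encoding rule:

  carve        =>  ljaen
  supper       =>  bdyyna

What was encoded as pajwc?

It's a constant shift of +9 (ROT9).
Undoing it on pajwc: p−9=g, a−9=r, j−9=a, w−9=n, c−9=t.

grant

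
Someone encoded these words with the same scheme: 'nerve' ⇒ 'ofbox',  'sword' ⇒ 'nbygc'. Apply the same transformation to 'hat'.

Two steps: reverse the string, then apply a Caesar shift of +10.
On hat: reverse → tah; then shift: t+10=d, a+10=k, h+10=r.

dkr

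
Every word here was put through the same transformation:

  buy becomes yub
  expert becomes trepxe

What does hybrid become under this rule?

The output letters match the input read backwards: buy reversed is yub. It's just the letters in reverse order.
For hybrid: reverse → dirbyh.

dirbyh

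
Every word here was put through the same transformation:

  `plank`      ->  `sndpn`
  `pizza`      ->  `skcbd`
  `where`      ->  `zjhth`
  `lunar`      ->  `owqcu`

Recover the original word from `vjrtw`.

short

Shifts by position in plank: pos 0: p→s (+3), pos 1: l→n (+2), pos 2: a→d (+3), pos 3: n→p (+2) — repeating every 2. The shifts repeat in a cycle of length 2: positions 0,1,… shift by +3, +2, then the pattern repeats.
Undoing it on vjrtw: v−3=s, j−2=h, r−3=o, t−2=r, w−3=t.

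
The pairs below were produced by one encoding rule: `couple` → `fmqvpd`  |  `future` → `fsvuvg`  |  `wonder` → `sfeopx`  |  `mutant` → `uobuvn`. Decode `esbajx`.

The output letters match the input read backwards, each shifted +1: couple reversed is elpuoc. Two steps: reverse the string, then apply a Caesar shift of +1.
Decoding esbajx: shift back: e−1=d, s−1=r, b−1=a, a−1=z, j−1=i, x−1=w → draziw; then reverse → wizard.

wizard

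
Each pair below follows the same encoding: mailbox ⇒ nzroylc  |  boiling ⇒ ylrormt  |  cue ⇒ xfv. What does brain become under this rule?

Each pair mirrors across the alphabet (m↔n, a↔z, i↔r): positions sum to 25. This is the alphabet-reversal cipher (Atbash): a becomes z, b becomes y, etc.
For brain: b↔y, r↔i, a↔z, i↔r, n↔m.

yizrm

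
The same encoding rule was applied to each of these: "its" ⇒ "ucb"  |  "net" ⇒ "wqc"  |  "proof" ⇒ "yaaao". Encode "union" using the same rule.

Vowels shift forward by 12 and consonants shift forward by 9.
On union: u(vowel)+12=g, n(cons)+9=w, i(vowel)+12=u, o(vowel)+12=a, n(cons)+9=w.

gwuaw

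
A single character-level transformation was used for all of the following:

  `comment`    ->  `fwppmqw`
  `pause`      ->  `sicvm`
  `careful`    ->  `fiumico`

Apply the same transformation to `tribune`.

wuqecqm

The shift depends on letter class: consonant c→f is +3, but vowel o→w is +8. Vowels shift forward by 8 and consonants shift forward by 3.
On tribune: t(cons)+3=w, r(cons)+3=u, i(vowel)+8=q, b(cons)+3=e, u(vowel)+8=c, n(cons)+3=q, e(vowel)+8=m.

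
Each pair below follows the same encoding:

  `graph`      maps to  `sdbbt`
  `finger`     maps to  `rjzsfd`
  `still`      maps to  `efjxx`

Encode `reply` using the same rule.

Two shifts are in play — +1 for a/e/i/o/u, +12 for every other letter.
Applying it to reply: r(cons)+12=d, e(vowel)+1=f, p(cons)+12=b, l(cons)+12=x, y(cons)+12=k.

dfbxk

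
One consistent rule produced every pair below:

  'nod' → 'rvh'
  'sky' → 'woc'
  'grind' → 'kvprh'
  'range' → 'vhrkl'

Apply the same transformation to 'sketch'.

The shift depends on letter class: consonant n→r is +4, but vowel o→v is +7. The rule splits by letter class: vowels +7, consonants +4.
Applying it to sketch: s(cons)+4=w, k(cons)+4=o, e(vowel)+7=l, t(cons)+4=x, c(cons)+4=g, h(cons)+4=l.

wolxgl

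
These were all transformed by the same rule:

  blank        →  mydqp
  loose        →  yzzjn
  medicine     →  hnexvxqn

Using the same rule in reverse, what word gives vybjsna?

b(1)→m(12) and l(11)→y(24) fit y≡9x+3 (mod 26); the inverse of 9 mod 26 is 3. Treating letters as 0–25, the rule is x ↦ 9x + 3 (mod 26).
Decoding vybjsna: v(21)→3·(21−3)≡2=c; y(24)→3·(24−3)≡11=l; b(1)→3·(1−3)≡20=u; j(9)→3·(9−3)≡18=s; s(18)→3·(18−3)≡19=t; n(13)→3·(13−3)≡4=e; a(0)→3·(0−3)≡17=r (all mod 26).

cluster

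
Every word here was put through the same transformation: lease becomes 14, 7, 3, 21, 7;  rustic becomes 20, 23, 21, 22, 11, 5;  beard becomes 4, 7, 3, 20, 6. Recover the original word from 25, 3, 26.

l is letter #12 and maps to 14: an offset of 2. Letters become their 1-based position plus 2 (so a→3, b→4, …).
Decoding 25, 3, 26: 25→(25−2)÷1=23=w, 3→(3−2)÷1=1=a, 26→(26−2)÷1=24=x.

wax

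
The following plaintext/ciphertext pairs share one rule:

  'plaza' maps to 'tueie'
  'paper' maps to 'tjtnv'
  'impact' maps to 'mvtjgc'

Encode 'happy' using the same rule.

ljtyc

It's a Vigenère-style cipher with numeric key [4,9]: position i shifts by key[i mod 2].
For happy: h+4=l, a+9=j, p+4=t, p+9=y, y+4=c.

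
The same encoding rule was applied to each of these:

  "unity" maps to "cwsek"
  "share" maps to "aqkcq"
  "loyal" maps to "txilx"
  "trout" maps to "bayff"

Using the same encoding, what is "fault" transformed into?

In unity: u→c is +8, n→w is +9, i→s is +10, t→e is +11 — the shift increases by 1 each position. The shift increases by 1 at each position, starting from +8: 8, 9, 10, ….
On fault: f+8=n, a+9=j, u+10=e, l+11=w, t+12=f.

njewf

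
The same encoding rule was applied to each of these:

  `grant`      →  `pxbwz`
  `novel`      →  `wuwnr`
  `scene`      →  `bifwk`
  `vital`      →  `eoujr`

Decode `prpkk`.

Shifts by position in grant: pos 0: g→p (+9), pos 1: r→x (+6), pos 2: a→b (+1), pos 3: n→w (+9), pos 4: t→z (+6) — repeating every 3. It's a Vigenère-style cipher with numeric key [9,6,1]: position i shifts by key[i mod 3].
Undoing it on prpkk: p−9=g, r−6=l, p−1=o, k−9=b, k−6=e.

globe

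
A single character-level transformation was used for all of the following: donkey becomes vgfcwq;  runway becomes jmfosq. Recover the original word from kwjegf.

Compare letters: d→v is +18, o→g is +18, n→f is +18 — a constant shift. It's a constant shift of +18 (ROT18).
Undoing it on kwjegf: k−18=s, w−18=e, j−18=r, e−18=m, g−18=o, f−18=n.

sermon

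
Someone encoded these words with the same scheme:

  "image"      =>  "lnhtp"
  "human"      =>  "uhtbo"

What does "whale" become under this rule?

The output letters match the input read backwards, each shifted +7: image reversed is egami. Read the word backwards and shift each letter +7.
On whale: reverse → elahw; then shift: e+7=l, l+7=s, a+7=h, h+7=o, w+7=d.

lshod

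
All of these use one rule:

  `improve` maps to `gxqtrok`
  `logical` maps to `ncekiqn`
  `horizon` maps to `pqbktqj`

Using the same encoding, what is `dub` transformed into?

The output letters match the input read backwards, each shifted +2: improve reversed is evorpmi. Read the word backwards and shift each letter +2.
On dub: reverse → bud; then shift: b+2=d, u+2=w, d+2=f.

dwf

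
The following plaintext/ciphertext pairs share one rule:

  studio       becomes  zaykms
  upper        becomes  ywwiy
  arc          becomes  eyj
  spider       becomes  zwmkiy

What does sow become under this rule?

Vowels shift forward by 4 and consonants shift forward by 7.
On sow: s(cons)+7=z, o(vowel)+4=s, w(cons)+7=d.

zsd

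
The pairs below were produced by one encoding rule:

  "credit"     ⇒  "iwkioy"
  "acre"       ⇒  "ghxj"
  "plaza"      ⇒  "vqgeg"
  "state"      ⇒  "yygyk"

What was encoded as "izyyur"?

custom

Shifts by position in credit: pos 0: c→i (+6), pos 1: r→w (+5), pos 2: e→k (+6), pos 3: d→i (+5) — repeating every 2. It's a Vigenère-style cipher with numeric key [6,5]: position i shifts by key[i mod 2].
Reversing it on izyyur: i−6=c, z−5=u, y−6=s, y−5=t, u−6=o, r−5=m.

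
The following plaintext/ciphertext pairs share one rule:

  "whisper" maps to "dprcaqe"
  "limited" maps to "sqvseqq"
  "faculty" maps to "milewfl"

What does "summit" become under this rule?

In whisper: w→d is +7, h→p is +8, i→r is +9, s→c is +10 — the shift increases by 1 each position. Letter i (0-indexed) is shifted by i+7, so successive shifts are 7, 8, 9, ….
For summit: s+7=z, u+8=c, m+9=v, m+10=w, i+11=t, t+12=f.

zcvwtf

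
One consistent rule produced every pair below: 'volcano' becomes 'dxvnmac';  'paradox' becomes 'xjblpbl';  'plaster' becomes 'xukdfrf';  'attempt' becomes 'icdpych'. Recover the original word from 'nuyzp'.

flood

In volcano: v→d is +8, o→x is +9, l→v is +10, c→n is +11 — the shift increases by 1 each position. Each letter shifts forward by (position + 8), i.e. 8, 9, 10, … — the shift grows by one for each successive letter.
Decoding nuyzp: n−8=f, u−9=l, y−10=o, z−11=o, p−12=d.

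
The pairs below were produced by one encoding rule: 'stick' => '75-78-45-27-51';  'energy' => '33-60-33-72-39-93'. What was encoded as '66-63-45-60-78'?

s(#19)→75 and t(#20)→78: differences scale by 3, so n = 3·pos + 18. With a=1..z=26, the number is 3·pos + 18.
Reversing it on 66-63-45-60-78: 66→(66−18)÷3=16=p, 63→(63−18)÷3=15=o, 45→(45−18)÷3=9=i, 60→(60−18)÷3=14=n, 78→(78−18)÷3=20=t.

point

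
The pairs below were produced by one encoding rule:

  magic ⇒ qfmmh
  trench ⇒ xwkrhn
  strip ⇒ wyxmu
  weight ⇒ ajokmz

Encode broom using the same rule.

fwusr

Shifts by position in magic: pos 0: m→q (+4), pos 1: a→f (+5), pos 2: g→m (+6), pos 3: i→m (+4), pos 4: c→h (+5) — repeating every 3. A repeating key of period 3 is used — shifts +4, +5, +6 over and over.
On broom: b+4=f, r+5=w, o+6=u, o+4=s, m+5=r.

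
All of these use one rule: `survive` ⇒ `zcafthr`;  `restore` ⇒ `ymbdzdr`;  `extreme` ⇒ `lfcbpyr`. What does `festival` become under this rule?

mmbdthnz

Each letter shifts forward by (position + 7), i.e. 7, 8, 9, … — the shift grows by one for each successive letter.
Applying it to festival: f+7=m, e+8=m, s+9=b, t+10=d, i+11=t, v+12=h, a+13=n, l+14=z.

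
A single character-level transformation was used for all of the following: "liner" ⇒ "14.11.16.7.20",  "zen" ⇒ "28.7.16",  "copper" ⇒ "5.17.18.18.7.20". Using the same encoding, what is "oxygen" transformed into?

17.26.27.9.7.16

l is letter #12 and maps to 14: an offset of 2. Letters become their 1-based position plus 2 (so a→3, b→4, …).
Applying it to oxygen: o=15→17, x=24→26, y=25→27, g=7→9, e=5→7, n=14→16.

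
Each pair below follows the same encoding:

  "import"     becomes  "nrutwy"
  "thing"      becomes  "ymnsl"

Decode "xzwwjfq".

Compare letters: i→n is +5, m→r is +5, p→u is +5 — a constant shift. Each letter is shifted forward by 5 in the alphabet (a Caesar shift of +5).
Undoing it on xzwwjfq: x−5=s, z−5=u, w−5=r, w−5=r, j−5=e, f−5=a, q−5=l.

surreal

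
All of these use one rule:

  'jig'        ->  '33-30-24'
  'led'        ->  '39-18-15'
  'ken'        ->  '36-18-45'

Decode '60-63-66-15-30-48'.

studio

The formula is n = 3×(alphabet index, a=1) + 3.
Decoding 60-63-66-15-30-48: 60→(60−3)÷3=19=s, 63→(63−3)÷3=20=t, 66→(66−3)÷3=21=u, 15→(15−3)÷3=4=d, 30→(30−3)÷3=9=i, 48→(48−3)÷3=15=o.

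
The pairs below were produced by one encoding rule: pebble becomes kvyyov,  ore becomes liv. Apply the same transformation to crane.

xizmv

Each pair mirrors across the alphabet (p↔k, e↔v, b↔y): positions sum to 25. Letters are reflected about the middle of the alphabet (position → 25−position): Atbash.
On crane: c↔x, r↔i, a↔z, n↔m, e↔v.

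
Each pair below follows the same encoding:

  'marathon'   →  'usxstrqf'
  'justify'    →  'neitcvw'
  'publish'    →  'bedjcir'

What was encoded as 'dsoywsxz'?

m(12)→u(20) and a(0)→s(18) fit y≡11x+18 (mod 26); the inverse of 11 mod 26 is 19. Treating letters as 0–25, the rule is x ↦ 11x + 18 (mod 26).
Decoding dsoywsxz: d(3)→19·(3−18)≡1=b; s(18)→19·(18−18)≡0=a; o(14)→19·(14−18)≡2=c; y(24)→19·(24−18)≡10=k; w(22)→19·(22−18)≡24=y; s(18)→19·(18−18)≡0=a; x(23)→19·(23−18)≡17=r; z(25)→19·(25−18)≡3=d (all mod 26).

backyard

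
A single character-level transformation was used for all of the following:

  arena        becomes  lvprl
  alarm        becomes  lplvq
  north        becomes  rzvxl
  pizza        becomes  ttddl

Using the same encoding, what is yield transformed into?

The shift depends on letter class: consonant r→v is +4, but vowel a→l is +11. Vowels shift forward by 11 and consonants shift forward by 4.
Applying it to yield: y(cons)+4=c, i(vowel)+11=t, e(vowel)+11=p, l(cons)+4=p, d(cons)+4=h.

ctpph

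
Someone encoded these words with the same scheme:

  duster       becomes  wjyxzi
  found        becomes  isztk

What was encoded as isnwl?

grind

Read the word backwards and shift each letter +5.
Undoing it on isnwl: shift back: i−5=d, s−5=n, n−5=i, w−5=r, l−5=g → dnirg; then reverse → grind.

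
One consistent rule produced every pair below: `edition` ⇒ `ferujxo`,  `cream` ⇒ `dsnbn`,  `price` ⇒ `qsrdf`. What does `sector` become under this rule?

tflupa

Shifts by position in edition: pos 0: e→f (+1), pos 1: d→e (+1), pos 2: i→r (+9), pos 3: t→u (+1), pos 4: i→j (+1), pos 5: o→x (+9) — repeating every 3. The shifts repeat in a cycle of length 3: positions 0,1,… shift by +1, +1, +9, then the pattern repeats.
For sector: s+1=t, e+1=f, c+9=l, t+1=u, o+1=p, r+9=a.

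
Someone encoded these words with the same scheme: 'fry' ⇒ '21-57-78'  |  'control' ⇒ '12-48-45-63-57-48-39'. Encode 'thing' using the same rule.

With a=1..z=26, the number is 3·pos + 3.
On thing: t=20→63, h=8→27, i=9→30, n=14→45, g=7→24.

63-27-30-45-24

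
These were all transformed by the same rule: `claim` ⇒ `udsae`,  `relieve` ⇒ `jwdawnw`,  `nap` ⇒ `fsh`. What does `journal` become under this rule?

It's a constant shift of +18 (ROT18).
For journal: j+18=b, o+18=g, u+18=m, r+18=j, n+18=f, a+18=s, l+18=d.

bgmjfsd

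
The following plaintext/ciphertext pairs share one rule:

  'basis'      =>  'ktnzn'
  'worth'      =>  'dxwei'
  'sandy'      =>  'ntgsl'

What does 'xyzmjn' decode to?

b(1)→k(10) and a(0)→t(19) fit y≡17x+19 (mod 26); the inverse of 17 mod 26 is 23. Treating letters as 0–25, the rule is x ↦ 17x + 19 (mod 26).
Undoing it on xyzmjn: x(23)→23·(23−19)≡14=o; y(24)→23·(24−19)≡11=l; z(25)→23·(25−19)≡8=i; m(12)→23·(12−19)≡21=v; j(9)→23·(9−19)≡4=e; n(13)→23·(13−19)≡18=s (all mod 26).

olives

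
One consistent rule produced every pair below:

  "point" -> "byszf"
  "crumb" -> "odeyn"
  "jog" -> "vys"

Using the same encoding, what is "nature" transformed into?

zkfedo

The shift depends on letter class: consonant p→b is +12, but vowel o→y is +10. The rule splits by letter class: vowels +10, consonants +12.
On nature: n(cons)+12=z, a(vowel)+10=k, t(cons)+12=f, u(vowel)+10=e, r(cons)+12=d, e(vowel)+10=o.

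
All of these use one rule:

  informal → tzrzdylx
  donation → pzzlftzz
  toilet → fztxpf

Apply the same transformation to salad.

The shift depends on letter class: consonant n→z is +12, but vowel i→t is +11. Two shifts are in play — +11 for a/e/i/o/u, +12 for every other letter.
Applying it to salad: s(cons)+12=e, a(vowel)+11=l, l(cons)+12=x, a(vowel)+11=l, d(cons)+12=p.

elxlp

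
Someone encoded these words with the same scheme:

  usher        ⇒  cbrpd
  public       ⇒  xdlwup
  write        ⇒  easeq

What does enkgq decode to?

In usher: u→c is +8, s→b is +9, h→r is +10, e→p is +11 — the shift increases by 1 each position. Each letter shifts forward by (position + 8), i.e. 8, 9, 10, … — the shift grows by one for each successive letter.
Reversing it on enkgq: e−8=w, n−9=e, k−10=a, g−11=v, q−12=e.

weave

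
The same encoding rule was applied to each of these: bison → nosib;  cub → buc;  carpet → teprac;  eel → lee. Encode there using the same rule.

ereht

The output letters match the input read backwards: bison reversed is nosib. It's just the letters in reverse order.
On there: reverse → ereht.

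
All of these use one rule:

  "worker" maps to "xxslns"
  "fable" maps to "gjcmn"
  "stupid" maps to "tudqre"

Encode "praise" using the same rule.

The shift depends on letter class: consonant w→x is +1, but vowel o→x is +9. Vowels shift forward by 9 and consonants shift forward by 1.
On praise: p(cons)+1=q, r(cons)+1=s, a(vowel)+9=j, i(vowel)+9=r, s(cons)+1=t, e(vowel)+9=n.

qsjrtn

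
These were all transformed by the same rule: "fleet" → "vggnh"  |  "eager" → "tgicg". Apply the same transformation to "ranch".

The word is reversed, then every letter is shifted forward by 2.
On ranch: reverse → hcnar; then shift: h+2=j, c+2=e, n+2=p, a+2=c, r+2=t.

jepct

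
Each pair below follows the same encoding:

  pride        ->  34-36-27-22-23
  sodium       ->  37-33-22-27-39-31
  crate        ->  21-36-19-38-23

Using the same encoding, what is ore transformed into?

p is letter #16 and maps to 34: an offset of 18. Each letter is replaced by its alphabet position (a=1..z=26) + 18.
Applying it to ore: o=15→33, r=18→36, e=5→23.

33-36-23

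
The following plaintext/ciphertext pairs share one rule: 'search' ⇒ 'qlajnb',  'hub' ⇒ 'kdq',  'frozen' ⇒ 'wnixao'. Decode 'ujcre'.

The word is reversed, then every letter is shifted forward by 9.
Undoing it on ujcre: shift back: u−9=l, j−9=a, c−9=t, r−9=i, e−9=v → lativ; then reverse → vital.

vital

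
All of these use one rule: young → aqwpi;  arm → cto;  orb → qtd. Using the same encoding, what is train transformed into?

vtckp

Compare letters: y→a is +2, o→q is +2, u→w is +2 — a constant shift. This is a Caesar cipher with shift 2.
Applying it to train: t+2=v, r+2=t, a+2=c, i+2=k, n+2=p.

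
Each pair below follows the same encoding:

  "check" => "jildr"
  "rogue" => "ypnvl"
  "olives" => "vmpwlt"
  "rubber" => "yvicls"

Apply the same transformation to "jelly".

qfsmf

Shifts by position in check: pos 0: c→j (+7), pos 1: h→i (+1), pos 2: e→l (+7), pos 3: c→d (+1) — repeating every 2. It's a Vigenère-style cipher with numeric key [7,1]: position i shifts by key[i mod 2].
For jelly: j+7=q, e+1=f, l+7=s, l+1=m, y+7=f.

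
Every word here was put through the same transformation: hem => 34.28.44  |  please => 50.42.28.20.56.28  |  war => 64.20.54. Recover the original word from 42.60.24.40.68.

h(#8)→34 and e(#5)→28: differences scale by 2, so n = 2·pos + 18. With a=1..z=26, the number is 2·pos + 18.
Undoing it on 42.60.24.40.68: 42→(42−18)÷2=12=l, 60→(60−18)÷2=21=u, 24→(24−18)÷2=3=c, 40→(40−18)÷2=11=k, 68→(68−18)÷2=25=y.

lucky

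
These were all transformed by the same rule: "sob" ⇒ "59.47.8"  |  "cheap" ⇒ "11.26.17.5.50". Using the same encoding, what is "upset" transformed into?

65.50.59.17.62

s(#19)→59 and o(#15)→47: differences scale by 3, so n = 3·pos + 2. The formula is n = 3×(alphabet index, a=1) + 2.
On upset: u=21→65, p=16→50, s=19→59, e=5→17, t=20→62.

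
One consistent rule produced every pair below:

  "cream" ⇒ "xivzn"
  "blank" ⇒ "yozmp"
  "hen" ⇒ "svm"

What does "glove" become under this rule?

Each pair mirrors across the alphabet (c↔x, r↔i, e↔v): positions sum to 25. This is the alphabet-reversal cipher (Atbash): a becomes z, b becomes y, etc.
On glove: g↔t, l↔o, o↔l, v↔e, e↔v.

tolev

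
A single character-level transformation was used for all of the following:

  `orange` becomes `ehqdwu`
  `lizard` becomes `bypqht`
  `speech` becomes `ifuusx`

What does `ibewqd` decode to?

slogan

This is a Caesar cipher with shift 16.
Reversing it on ibewqd: i−16=s, b−16=l, e−16=o, w−16=g, q−16=a, d−16=n.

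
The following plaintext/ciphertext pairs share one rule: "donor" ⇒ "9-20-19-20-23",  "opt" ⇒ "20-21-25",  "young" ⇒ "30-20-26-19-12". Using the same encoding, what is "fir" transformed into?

11-14-23

d is letter #4 and maps to 9: an offset of 5. Each letter is replaced by its alphabet position (a=1..z=26) + 5.
Applying it to fir: f=6→11, i=9→14, r=18→23.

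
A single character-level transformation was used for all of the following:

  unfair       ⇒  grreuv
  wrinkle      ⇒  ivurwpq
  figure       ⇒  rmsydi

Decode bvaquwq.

promise

Shifts by position in unfair: pos 0: u→g (+12), pos 1: n→r (+4), pos 2: f→r (+12), pos 3: a→e (+4) — repeating every 2. The shifts repeat in a cycle of length 2: positions 0,1,… shift by +12, +4, then the pattern repeats.
Decoding bvaquwq: b−12=p, v−4=r, a−12=o, q−4=m, u−12=i, w−4=s, q−12=e.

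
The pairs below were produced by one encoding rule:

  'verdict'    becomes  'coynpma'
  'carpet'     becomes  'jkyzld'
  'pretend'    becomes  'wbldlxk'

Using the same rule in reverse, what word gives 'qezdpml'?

justice

Shifts by position in verdict: pos 0: v→c (+7), pos 1: e→o (+10), pos 2: r→y (+7), pos 3: d→n (+10) — repeating every 2. A repeating key of period 2 is used — shifts +7, +10 over and over.
Reversing it on qezdpml: q−7=j, e−10=u, z−7=s, d−10=t, p−7=i, m−10=c, l−7=e.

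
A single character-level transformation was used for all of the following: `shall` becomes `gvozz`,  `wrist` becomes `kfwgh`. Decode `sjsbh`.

event

This is a Caesar cipher with shift 14.
Reversing it on sjsbh: s−14=e, j−14=v, s−14=e, b−14=n, h−14=t.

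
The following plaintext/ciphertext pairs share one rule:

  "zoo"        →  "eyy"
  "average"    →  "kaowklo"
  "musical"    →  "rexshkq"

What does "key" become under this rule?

pod

The rule splits by letter class: vowels +10, consonants +5.
On key: k(cons)+5=p, e(vowel)+10=o, y(cons)+5=d.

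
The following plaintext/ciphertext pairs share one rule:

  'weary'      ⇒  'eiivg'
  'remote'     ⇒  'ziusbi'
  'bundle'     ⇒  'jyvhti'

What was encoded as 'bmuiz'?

Shifts by position in weary: pos 0: w→e (+8), pos 1: e→i (+4), pos 2: a→i (+8), pos 3: r→v (+4) — repeating every 2. A repeating key of period 2 is used — shifts +8, +4 over and over.
Undoing it on bmuiz: b−8=t, m−4=i, u−8=m, i−4=e, z−8=r.

timer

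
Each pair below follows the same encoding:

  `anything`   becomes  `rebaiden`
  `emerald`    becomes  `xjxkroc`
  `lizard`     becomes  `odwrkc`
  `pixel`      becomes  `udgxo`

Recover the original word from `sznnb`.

foggy

Treating letters as 0–25, the rule is x ↦ 21x + 17 (mod 26).
Decoding sznnb: s(18)→5·(18−17)≡5=f; z(25)→5·(25−17)≡14=o; n(13)→5·(13−17)≡6=g; n(13)→5·(13−17)≡6=g; b(1)→5·(1−17)≡24=y (all mod 26).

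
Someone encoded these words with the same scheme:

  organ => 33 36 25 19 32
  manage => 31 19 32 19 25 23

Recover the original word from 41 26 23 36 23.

where

o is letter #15 and maps to 33: an offset of 18. Letters become their 1-based position plus 18 (so a→19, b→20, …).
Decoding 41 26 23 36 23: 41→(41−18)÷1=23=w, 26→(26−18)÷1=8=h, 23→(23−18)÷1=5=e, 36→(36−18)÷1=18=r, 23→(23−18)÷1=5=e.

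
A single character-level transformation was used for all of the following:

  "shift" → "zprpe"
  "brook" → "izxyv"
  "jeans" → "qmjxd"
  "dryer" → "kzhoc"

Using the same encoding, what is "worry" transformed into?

In shift: s→z is +7, h→p is +8, i→r is +9, f→p is +10 — the shift increases by 1 each position. The shift increases by 1 at each position, starting from +7: 7, 8, 9, ….
For worry: w+7=d, o+8=w, r+9=a, r+10=b, y+11=j.

dwabj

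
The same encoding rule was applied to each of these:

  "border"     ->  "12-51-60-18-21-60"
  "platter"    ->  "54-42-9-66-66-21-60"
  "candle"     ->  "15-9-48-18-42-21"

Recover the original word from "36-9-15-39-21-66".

Each letter becomes 3×(its alphabet position, a=1..z=26) + 6.
Reversing it on 36-9-15-39-21-66: 36→(36−6)÷3=10=j, 9→(9−6)÷3=1=a, 15→(15−6)÷3=3=c, 39→(39−6)÷3=11=k, 21→(21−6)÷3=5=e, 66→(66−6)÷3=20=t.

jacket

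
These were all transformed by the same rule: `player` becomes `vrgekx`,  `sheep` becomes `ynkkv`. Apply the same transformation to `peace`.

Compare letters: p→v is +6, l→r is +6, a→g is +6 — a constant shift. Each letter is shifted forward by 6 in the alphabet (a Caesar shift of +6).
For peace: p+6=v, e+6=k, a+6=g, c+6=i, e+6=k.

vkgik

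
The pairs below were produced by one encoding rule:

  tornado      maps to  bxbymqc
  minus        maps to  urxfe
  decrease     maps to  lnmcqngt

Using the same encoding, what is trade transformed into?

bakoq

Letter i (0-indexed) is shifted by i+8, so successive shifts are 8, 9, 10, ….
For trade: t+8=b, r+9=a, a+10=k, d+11=o, e+12=q.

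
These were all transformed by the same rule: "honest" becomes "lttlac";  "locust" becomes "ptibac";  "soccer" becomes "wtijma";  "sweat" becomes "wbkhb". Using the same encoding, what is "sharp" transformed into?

Letter i (0-indexed) is shifted by i+4, so successive shifts are 4, 5, 6, ….
On sharp: s+4=w, h+5=m, a+6=g, r+7=y, p+8=x.

wmgyx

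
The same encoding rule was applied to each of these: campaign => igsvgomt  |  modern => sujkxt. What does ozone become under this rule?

It's a constant shift of +6 (ROT6).
On ozone: o+6=u, z+6=f, o+6=u, n+6=t, e+6=k.

ufutk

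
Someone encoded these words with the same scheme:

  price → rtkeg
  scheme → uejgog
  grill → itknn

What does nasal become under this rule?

pcucn

Each letter is shifted forward by 2 in the alphabet (a Caesar shift of +2).
Applying it to nasal: n+2=p, a+2=c, s+2=u, a+2=c, l+2=n.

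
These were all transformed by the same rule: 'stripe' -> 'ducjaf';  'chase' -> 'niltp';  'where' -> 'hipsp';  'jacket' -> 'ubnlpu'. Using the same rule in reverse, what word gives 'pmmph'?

A repeating key of period 2 is used — shifts +11, +1 over and over.
Undoing it on pmmph: p−11=e, m−1=l, m−11=b, p−1=o, h−11=w.

elbow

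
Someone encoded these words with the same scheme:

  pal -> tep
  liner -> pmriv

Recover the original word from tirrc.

penny

Compare letters: p→t is +4, a→e is +4, l→p is +4 — a constant shift. Every letter moves 4 places later in the alphabet, wrapping around z→a.
Undoing it on tirrc: t−4=p, i−4=e, r−4=n, r−4=n, c−4=y.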